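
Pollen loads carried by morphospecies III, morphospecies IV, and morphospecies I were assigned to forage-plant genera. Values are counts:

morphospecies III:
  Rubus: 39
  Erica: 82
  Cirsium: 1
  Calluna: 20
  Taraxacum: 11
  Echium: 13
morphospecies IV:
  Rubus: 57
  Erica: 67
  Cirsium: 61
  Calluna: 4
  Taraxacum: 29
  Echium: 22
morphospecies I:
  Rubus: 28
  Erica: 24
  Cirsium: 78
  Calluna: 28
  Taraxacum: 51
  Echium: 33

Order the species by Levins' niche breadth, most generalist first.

Proportions for morphospecies III (n=166): 39/166=0.2349, 82/166=0.4940, 1/166=0.0060, 20/166=0.1205, 11/166=0.0663, 13/166=0.0783
Proportions for morphospecies IV (n=240): 57/240=0.2375, 67/240=0.2792, 61/240=0.2542, 4/240=0.0167, 29/240=0.1208, 22/240=0.0917
Proportions for morphospecies I (n=242): 28/242=0.1157, 24/242=0.0992, 78/242=0.3223, 28/242=0.1157, 51/242=0.2107, 33/242=0.1364
Σp_IIIᵢ² = 0.2349² + 0.4940² + 0.0060² + 0.1205² + 0.0663² + 0.0783² = 0.055178 + 0.244036 + 0.000036 + 0.014520 + 0.004396 + 0.006131 = 0.324297
B_III = 1 / 0.324297 = 3.0836
Σp_IVᵢ² = 0.2375² + 0.2792² + 0.2542² + 0.0167² + 0.1208² + 0.0917² = 0.056406 + 0.077953 + 0.064618 + 0.000279 + 0.014593 + 0.008409 = 0.222258
B_IV = 1 / 0.222258 = 4.4993
Σp_Iᵢ² = 0.1157² + 0.0992² + 0.3223² + 0.1157² + 0.2107² + 0.1364² = 0.013386 + 0.009841 + 0.103877 + 0.013386 + 0.044394 + 0.018605 = 0.203489
B_I = 1 / 0.203489 = 4.9143
Ranking by B (broadest → narrowest): morphospecies I (4.91) > morphospecies IV (4.50) > morphospecies III (3.08)

morphospecies I > morphospecies IV > morphospecies III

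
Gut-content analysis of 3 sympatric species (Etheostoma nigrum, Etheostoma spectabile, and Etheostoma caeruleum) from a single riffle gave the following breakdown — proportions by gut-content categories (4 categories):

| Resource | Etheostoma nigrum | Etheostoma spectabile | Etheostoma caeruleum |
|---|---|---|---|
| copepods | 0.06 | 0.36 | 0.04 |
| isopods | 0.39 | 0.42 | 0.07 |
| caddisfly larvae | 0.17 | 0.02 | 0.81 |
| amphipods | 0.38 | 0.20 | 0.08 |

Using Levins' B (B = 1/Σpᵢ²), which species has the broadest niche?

Σp_nigrᵢ² = 0.06² + 0.39² + 0.17² + 0.38² = 0.0036 + 0.1521 + 0.0289 + 0.1444 = 0.3290
B_nigr = 1 / 0.3290 = 3.0395
Σp_specᵢ² = 0.36² + 0.42² + 0.02² + 0.20² = 0.1296 + 0.1764 + 0.0004 + 0.0400 = 0.3464
B_spec = 1 / 0.3464 = 2.8868
Σp_caerᵢ² = 0.04² + 0.07² + 0.81² + 0.08² = 0.0016 + 0.0049 + 0.6561 + 0.0064 = 0.6690
B_caer = 1 / 0.6690 = 1.4948
Highest B → broadest niche (most generalist): Etheostoma nigrum (B = 3.04).

Etheostoma nigrum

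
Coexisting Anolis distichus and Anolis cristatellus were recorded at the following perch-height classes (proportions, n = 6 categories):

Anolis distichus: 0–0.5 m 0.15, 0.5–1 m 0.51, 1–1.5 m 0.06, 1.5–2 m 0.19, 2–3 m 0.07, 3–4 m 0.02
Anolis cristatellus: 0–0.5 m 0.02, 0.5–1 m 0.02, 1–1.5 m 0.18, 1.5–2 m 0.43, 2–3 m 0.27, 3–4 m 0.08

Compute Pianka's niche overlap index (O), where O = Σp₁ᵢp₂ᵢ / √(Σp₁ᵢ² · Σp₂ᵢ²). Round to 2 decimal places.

0.40

Σ p₁ᵢp₂ᵢ = 0.0030 + 0.0102 + 0.0108 + 0.0817 + 0.0189 + 0.0016 = 0.1262
Σp_1ᵢ² = 0.15² + 0.51² + 0.06² + 0.19² + 0.07² + 0.02² = 0.0225 + 0.2601 + 0.0036 + 0.0361 + 0.0049 + 0.0004 = 0.3276
Σp_2ᵢ² = 0.02² + 0.02² + 0.18² + 0.43² + 0.27² + 0.08² = 0.0004 + 0.0004 + 0.0324 + 0.1849 + 0.0729 + 0.0064 = 0.2974
O = 0.1262 / √(0.3276 × 0.2974) = 0.1262 / 0.31213 = 0.4043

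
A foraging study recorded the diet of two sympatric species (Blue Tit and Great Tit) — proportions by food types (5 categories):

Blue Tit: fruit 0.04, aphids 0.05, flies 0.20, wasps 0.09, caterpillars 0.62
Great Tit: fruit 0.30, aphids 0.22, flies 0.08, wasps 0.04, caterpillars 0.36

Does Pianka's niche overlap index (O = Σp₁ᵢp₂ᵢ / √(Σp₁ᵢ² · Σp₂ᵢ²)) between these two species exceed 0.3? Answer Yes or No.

Σ p₁ᵢp₂ᵢ = 0.0120 + 0.0110 + 0.0160 + 0.0036 + 0.2232 = 0.2658
Σp_1ᵢ² = 0.04² + 0.05² + 0.20² + 0.09² + 0.62² = 0.0016 + 0.0025 + 0.0400 + 0.0081 + 0.3844 = 0.4366
Σp_2ᵢ² = 0.30² + 0.22² + 0.08² + 0.04² + 0.36² = 0.0900 + 0.0484 + 0.0064 + 0.0016 + 0.1296 = 0.2760
O = 0.2658 / √(0.4366 × 0.2760) = 0.2658 / 0.34713 = 0.7657
O = 0.7657 > 0.3 → Yes.

Yes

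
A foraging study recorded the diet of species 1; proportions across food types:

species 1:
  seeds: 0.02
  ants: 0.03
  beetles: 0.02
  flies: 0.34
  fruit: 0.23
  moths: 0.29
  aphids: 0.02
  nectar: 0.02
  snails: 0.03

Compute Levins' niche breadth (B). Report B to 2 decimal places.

Σpᵢ² = 0.02² + 0.03² + 0.02² + 0.34² + 0.23² + 0.29² + 0.02² + 0.02² + 0.03² = 0.0004 + 0.0009 + 0.0004 + 0.1156 + 0.0529 + 0.0841 + 0.0004 + 0.0004 + 0.0009 = 0.2560
B = 1 / 0.2560 = 3.9063

3.91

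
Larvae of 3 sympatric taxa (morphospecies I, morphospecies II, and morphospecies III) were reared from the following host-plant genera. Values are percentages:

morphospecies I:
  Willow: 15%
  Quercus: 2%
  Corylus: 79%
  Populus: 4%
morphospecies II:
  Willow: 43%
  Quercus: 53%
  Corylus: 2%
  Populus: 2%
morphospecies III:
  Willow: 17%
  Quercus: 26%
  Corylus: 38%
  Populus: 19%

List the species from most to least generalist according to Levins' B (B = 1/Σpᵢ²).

morphospecies III > morphospecies II > morphospecies I

Convert percentages to proportions (divide by 100).
Σp_Iᵢ² = 0.15² + 0.02² + 0.79² + 0.04² = 0.0225 + 0.0004 + 0.6241 + 0.0016 = 0.6486
B_I = 1 / 0.6486 = 1.5418
Σp_IIᵢ² = 0.43² + 0.53² + 0.02² + 0.02² = 0.1849 + 0.2809 + 0.0004 + 0.0004 = 0.4666
B_II = 1 / 0.4666 = 2.1432
Σp_IIIᵢ² = 0.17² + 0.26² + 0.38² + 0.19² = 0.0289 + 0.0676 + 0.1444 + 0.0361 = 0.2770
B_III = 1 / 0.2770 = 3.6101
Ranking by B (broadest → narrowest): morphospecies III (3.61) > morphospecies II (2.14) > morphospecies I (1.54)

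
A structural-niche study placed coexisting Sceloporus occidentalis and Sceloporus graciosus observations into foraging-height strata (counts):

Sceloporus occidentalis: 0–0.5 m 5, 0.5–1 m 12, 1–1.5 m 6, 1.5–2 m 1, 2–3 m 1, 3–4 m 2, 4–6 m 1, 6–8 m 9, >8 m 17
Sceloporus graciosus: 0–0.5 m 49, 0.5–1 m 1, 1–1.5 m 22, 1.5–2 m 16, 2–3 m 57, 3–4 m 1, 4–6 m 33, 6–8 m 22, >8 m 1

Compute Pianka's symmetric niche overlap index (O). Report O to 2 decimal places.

0.33

Proportions for Sceloporus occidentalis (n=54): 5/54=0.0926, 12/54=0.2222, 6/54=0.1111, 1/54=0.0185, 1/54=0.0185, 2/54=0.0370, 1/54=0.0185, 9/54=0.1667, 17/54=0.3148
Proportions for Sceloporus graciosus (n=202): 49/202=0.2426, 1/202=0.0050, 22/202=0.1089, 16/202=0.0792, 57/202=0.2822, 1/202=0.0050, 33/202=0.1634, 22/202=0.1089, 1/202=0.0050
Σ p₁ᵢp₂ᵢ = 0.022465 + 0.001111 + 0.012099 + 0.001465 + 0.005221 + 0.000185 + 0.003023 + 0.018154 + 0.001574 = 0.065297
Σp_1ᵢ² = 0.0926² + 0.2222² + 0.1111² + 0.0185² + 0.0185² + 0.0370² + 0.0185² + 0.1667² + 0.3148² = 0.008575 + 0.049373 + 0.012343 + 0.000342 + 0.000342 + 0.001369 + 0.000342 + 0.027789 + 0.099099 = 0.199574
Σp_2ᵢ² = 0.2426² + 0.0050² + 0.1089² + 0.0792² + 0.2822² + 0.0050² + 0.1634² + 0.1089² + 0.0050² = 0.058855 + 0.000025 + 0.011859 + 0.006273 + 0.079637 + 0.000025 + 0.026700 + 0.011859 + 0.000025 = 0.195258
O = 0.065297 / √(0.199574 × 0.195258) = 0.065297 / 0.1974042 = 0.3308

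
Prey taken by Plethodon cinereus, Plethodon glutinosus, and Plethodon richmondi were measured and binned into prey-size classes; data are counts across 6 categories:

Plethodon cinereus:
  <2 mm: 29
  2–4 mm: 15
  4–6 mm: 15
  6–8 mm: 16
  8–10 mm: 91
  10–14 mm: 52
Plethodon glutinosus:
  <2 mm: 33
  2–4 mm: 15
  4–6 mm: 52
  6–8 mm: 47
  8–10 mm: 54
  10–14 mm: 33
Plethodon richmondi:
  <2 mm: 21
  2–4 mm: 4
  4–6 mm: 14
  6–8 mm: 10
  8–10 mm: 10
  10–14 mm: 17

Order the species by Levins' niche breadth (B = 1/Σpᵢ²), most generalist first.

Proportions for Plethodon cinereus (n=218): 29/218=0.1330, 15/218=0.0688, 15/218=0.0688, 16/218=0.0734, 91/218=0.4174, 52/218=0.2385
Proportions for Plethodon glutinosus (n=234): 33/234=0.1410, 15/234=0.0641, 52/234=0.2222, 47/234=0.2009, 54/234=0.2308, 33/234=0.1410
Proportions for Plethodon richmondi (n=76): 21/76=0.2763, 4/76=0.0526, 14/76=0.1842, 10/76=0.1316, 10/76=0.1316, 17/76=0.2237
Σp_cineᵢ² = 0.1330² + 0.0688² + 0.0688² + 0.0734² + 0.4174² + 0.2385² = 0.017689 + 0.004733 + 0.004733 + 0.005388 + 0.174223 + 0.056882 = 0.263648
B_cine = 1 / 0.263648 = 3.7929
Σp_glutᵢ² = 0.1410² + 0.0641² + 0.2222² + 0.2009² + 0.2308² + 0.1410² = 0.019881 + 0.004109 + 0.049373 + 0.040361 + 0.053269 + 0.019881 = 0.186874
B_glut = 1 / 0.186874 = 5.3512
Σp_richᵢ² = 0.2763² + 0.0526² + 0.1842² + 0.1316² + 0.1316² + 0.2237² = 0.076342 + 0.002767 + 0.033930 + 0.017319 + 0.017319 + 0.050042 = 0.197719
B_rich = 1 / 0.197719 = 5.0577
Ranking by B (broadest → narrowest): Plethodon glutinosus (5.35) > Plethodon richmondi (5.06) > Plethodon cinereus (3.79)

Plethodon glutinosus > Plethodon richmondi > Plethodon cinereus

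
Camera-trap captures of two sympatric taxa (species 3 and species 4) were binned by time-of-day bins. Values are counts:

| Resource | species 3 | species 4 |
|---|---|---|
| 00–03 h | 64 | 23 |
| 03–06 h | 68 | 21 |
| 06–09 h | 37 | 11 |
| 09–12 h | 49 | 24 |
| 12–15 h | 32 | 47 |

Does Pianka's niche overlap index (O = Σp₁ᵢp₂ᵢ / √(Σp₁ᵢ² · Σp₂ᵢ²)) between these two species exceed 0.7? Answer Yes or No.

Yes

Proportions for species 3 (n=250): 64/250=0.2560, 68/250=0.2720, 37/250=0.1480, 49/250=0.1960, 32/250=0.1280
Proportions for species 4 (n=126): 23/126=0.1825, 21/126=0.1667, 11/126=0.0873, 24/126=0.1905, 47/126=0.3730
Σ p₁ᵢp₂ᵢ = 0.046720 + 0.045342 + 0.012920 + 0.037338 + 0.047744 = 0.190064
Σp_1ᵢ² = 0.2560² + 0.2720² + 0.1480² + 0.1960² + 0.1280² = 0.065536 + 0.073984 + 0.021904 + 0.038416 + 0.016384 = 0.216224
Σp_2ᵢ² = 0.1825² + 0.1667² + 0.0873² + 0.1905² + 0.3730² = 0.033306 + 0.027789 + 0.007621 + 0.036290 + 0.139129 = 0.244135
O = 0.190064 / √(0.216224 × 0.244135) = 0.190064 / 0.2297561 = 0.8272
O = 0.8272 > 0.7 → Yes.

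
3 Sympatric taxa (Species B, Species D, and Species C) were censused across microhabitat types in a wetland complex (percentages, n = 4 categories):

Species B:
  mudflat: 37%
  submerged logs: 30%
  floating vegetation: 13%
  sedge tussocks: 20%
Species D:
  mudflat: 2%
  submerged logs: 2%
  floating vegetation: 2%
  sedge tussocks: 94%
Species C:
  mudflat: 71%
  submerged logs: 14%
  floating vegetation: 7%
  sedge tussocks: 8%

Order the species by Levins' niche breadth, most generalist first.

Species B > Species C > Species D

Convert percentages to proportions (divide by 100).
Σp_Bᵢ² = 0.37² + 0.30² + 0.13² + 0.20² = 0.1369 + 0.0900 + 0.0169 + 0.0400 = 0.2838
B_B = 1 / 0.2838 = 3.5236
Σp_Dᵢ² = 0.02² + 0.02² + 0.02² + 0.94² = 0.0004 + 0.0004 + 0.0004 + 0.8836 = 0.8848
B_D = 1 / 0.8848 = 1.1302
Σp_Cᵢ² = 0.71² + 0.14² + 0.07² + 0.08² = 0.5041 + 0.0196 + 0.0049 + 0.0064 = 0.5350
B_C = 1 / 0.5350 = 1.8692
Ranking by B (broadest → narrowest): Species B (3.52) > Species C (1.87) > Species D (1.13)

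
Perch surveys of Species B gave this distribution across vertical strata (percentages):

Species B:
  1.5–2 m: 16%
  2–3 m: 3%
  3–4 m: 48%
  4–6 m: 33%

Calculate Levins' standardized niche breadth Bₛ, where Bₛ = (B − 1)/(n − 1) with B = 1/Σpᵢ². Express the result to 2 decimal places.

0.58

Convert percentages to proportions (divide by 100).
Σpᵢ² = 0.16² + 0.03² + 0.48² + 0.33² = 0.0256 + 0.0009 + 0.2304 + 0.1089 = 0.3658
B = 1 / 0.3658 = 2.7337
Bₛ = (B − 1)/(n − 1) = (2.7337 − 1)/(4 − 1) = 1.7337/3 = 0.5779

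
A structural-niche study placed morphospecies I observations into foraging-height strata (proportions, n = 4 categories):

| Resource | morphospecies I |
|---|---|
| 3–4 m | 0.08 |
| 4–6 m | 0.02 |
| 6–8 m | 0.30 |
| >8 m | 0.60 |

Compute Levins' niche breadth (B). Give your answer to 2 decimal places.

2.19

Σpᵢ² = 0.08² + 0.02² + 0.30² + 0.60² = 0.0064 + 0.0004 + 0.0900 + 0.3600 = 0.4568
B = 1 / 0.4568 = 2.1891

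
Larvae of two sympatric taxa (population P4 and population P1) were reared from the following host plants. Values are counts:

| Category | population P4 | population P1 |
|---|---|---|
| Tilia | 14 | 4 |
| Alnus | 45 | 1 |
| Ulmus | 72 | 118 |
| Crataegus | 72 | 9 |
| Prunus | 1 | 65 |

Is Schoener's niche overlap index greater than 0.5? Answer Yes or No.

No

Proportions for population P4 (n=204): 14/204=0.0686, 45/204=0.2206, 72/204=0.3529, 72/204=0.3529, 1/204=0.0049
Proportions for population P1 (n=197): 4/197=0.0203, 1/197=0.0051, 118/197=0.5990, 9/197=0.0457, 65/197=0.3299
Σ|p₁ᵢ − p₂ᵢ| = 0.0483 + 0.2155 + 0.2461 + 0.3072 + 0.3250 = 1.1421
D = 1 − ½ × 1.1421 = 1 − 0.57105 = 0.42895
D = 0.42895 < 0.5 → No.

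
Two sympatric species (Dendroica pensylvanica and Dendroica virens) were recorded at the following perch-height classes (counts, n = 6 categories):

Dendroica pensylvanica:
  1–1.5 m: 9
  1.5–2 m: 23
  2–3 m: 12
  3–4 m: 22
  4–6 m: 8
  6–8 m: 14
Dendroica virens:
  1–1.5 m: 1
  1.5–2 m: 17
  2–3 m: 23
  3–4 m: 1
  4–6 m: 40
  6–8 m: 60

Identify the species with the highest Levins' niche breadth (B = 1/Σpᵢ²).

Proportions for Dendroica pensylvanica (n=88): 9/88=0.1023, 23/88=0.2614, 12/88=0.1364, 22/88=0.2500, 8/88=0.0909, 14/88=0.1591
Proportions for Dendroica virens (n=142): 1/142=0.0070, 17/142=0.1197, 23/142=0.1620, 1/142=0.0070, 40/142=0.2817, 60/142=0.4225
Σp_pensᵢ² = 0.1023² + 0.2614² + 0.1364² + 0.2500² + 0.0909² + 0.1591² = 0.010465 + 0.068330 + 0.018605 + 0.062500 + 0.008263 + 0.025313 = 0.193476
B_pens = 1 / 0.193476 = 5.1686
Σp_vireᵢ² = 0.0070² + 0.1197² + 0.1620² + 0.0070² + 0.2817² + 0.4225² = 0.000049 + 0.014328 + 0.026244 + 0.000049 + 0.079355 + 0.178506 = 0.298531
B_vire = 1 / 0.298531 = 3.3497
Highest B → broadest niche (most generalist): Dendroica pensylvanica (B = 5.17).

Dendroica pensylvanica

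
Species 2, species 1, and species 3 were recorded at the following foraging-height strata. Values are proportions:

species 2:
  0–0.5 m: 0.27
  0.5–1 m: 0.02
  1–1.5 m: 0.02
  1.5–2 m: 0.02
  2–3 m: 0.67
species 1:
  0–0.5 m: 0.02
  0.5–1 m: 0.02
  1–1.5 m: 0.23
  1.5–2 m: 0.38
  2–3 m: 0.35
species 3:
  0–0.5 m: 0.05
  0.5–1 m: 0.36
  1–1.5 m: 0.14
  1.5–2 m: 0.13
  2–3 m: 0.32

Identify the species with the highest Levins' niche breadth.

species 3

Σp_2ᵢ² = 0.27² + 0.02² + 0.02² + 0.02² + 0.67² = 0.0729 + 0.0004 + 0.0004 + 0.0004 + 0.4489 = 0.5230
B_2 = 1 / 0.5230 = 1.9120
Σp_1ᵢ² = 0.02² + 0.02² + 0.23² + 0.38² + 0.35² = 0.0004 + 0.0004 + 0.0529 + 0.1444 + 0.1225 = 0.3206
B_1 = 1 / 0.3206 = 3.1192
Σp_3ᵢ² = 0.05² + 0.36² + 0.14² + 0.13² + 0.32² = 0.0025 + 0.1296 + 0.0196 + 0.0169 + 0.1024 = 0.2710
B_3 = 1 / 0.2710 = 3.6900
Highest B → broadest niche (most generalist): species 3 (B = 3.69).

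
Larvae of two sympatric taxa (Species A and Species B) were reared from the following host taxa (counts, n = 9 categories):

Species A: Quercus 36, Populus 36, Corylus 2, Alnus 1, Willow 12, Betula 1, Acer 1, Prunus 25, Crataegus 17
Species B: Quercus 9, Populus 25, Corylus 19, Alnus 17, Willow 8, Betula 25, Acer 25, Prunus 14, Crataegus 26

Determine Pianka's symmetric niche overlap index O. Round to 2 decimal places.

Proportions for Species A (n=131): 36/131=0.2748, 36/131=0.2748, 2/131=0.0153, 1/131=0.0076, 12/131=0.0916, 1/131=0.0076, 1/131=0.0076, 25/131=0.1908, 17/131=0.1298
Proportions for Species B (n=168): 9/168=0.0536, 25/168=0.1488, 19/168=0.1131, 17/168=0.1012, 8/168=0.0476, 25/168=0.1488, 25/168=0.1488, 14/168=0.0833, 26/168=0.1548
Σ p₁ᵢp₂ᵢ = 0.014729 + 0.040890 + 0.001730 + 0.000769 + 0.004360 + 0.001131 + 0.001131 + 0.015894 + 0.020093 = 0.100727
Σp_1ᵢ² = 0.2748² + 0.2748² + 0.0153² + 0.0076² + 0.0916² + 0.0076² + 0.0076² + 0.1908² + 0.1298² = 0.075515 + 0.075515 + 0.000234 + 0.000058 + 0.008391 + 0.000058 + 0.000058 + 0.036405 + 0.016848 = 0.213082
Σp_2ᵢ² = 0.0536² + 0.1488² + 0.1131² + 0.1012² + 0.0476² + 0.1488² + 0.1488² + 0.0833² + 0.1548² = 0.002873 + 0.022141 + 0.012792 + 0.010241 + 0.002266 + 0.022141 + 0.022141 + 0.006939 + 0.023963 = 0.125497
O = 0.100727 / √(0.213082 × 0.125497) = 0.100727 / 0.1635272 = 0.6160

0.62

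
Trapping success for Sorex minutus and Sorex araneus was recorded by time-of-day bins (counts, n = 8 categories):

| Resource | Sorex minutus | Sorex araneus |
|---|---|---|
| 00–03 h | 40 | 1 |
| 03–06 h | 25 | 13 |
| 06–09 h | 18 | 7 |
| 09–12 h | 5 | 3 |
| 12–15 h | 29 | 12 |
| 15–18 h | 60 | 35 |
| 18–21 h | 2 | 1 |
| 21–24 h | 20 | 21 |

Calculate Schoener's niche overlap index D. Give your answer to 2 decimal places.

Proportions for Sorex minutus (n=199): 40/199=0.2010, 25/199=0.1256, 18/199=0.0905, 5/199=0.0251, 29/199=0.1457, 60/199=0.3015, 2/199=0.0101, 20/199=0.1005
Proportions for Sorex araneus (n=93): 1/93=0.0108, 13/93=0.1398, 7/93=0.0753, 3/93=0.0323, 12/93=0.1290, 35/93=0.3763, 1/93=0.0108, 21/93=0.2258
Σ|p₁ᵢ − p₂ᵢ| = 0.1902 + 0.0142 + 0.0152 + 0.0072 + 0.0167 + 0.0748 + 0.0007 + 0.1253 = 0.4443
D = 1 − ½ × 0.4443 = 1 − 0.22215 = 0.77785

0.78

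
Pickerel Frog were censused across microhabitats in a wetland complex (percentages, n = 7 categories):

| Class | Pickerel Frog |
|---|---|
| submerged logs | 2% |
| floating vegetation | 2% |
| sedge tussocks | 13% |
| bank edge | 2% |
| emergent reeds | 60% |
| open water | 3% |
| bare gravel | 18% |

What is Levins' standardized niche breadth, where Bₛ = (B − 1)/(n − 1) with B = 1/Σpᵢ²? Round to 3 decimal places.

0.238

Convert percentages to proportions (divide by 100).
Σpᵢ² = 0.02² + 0.02² + 0.13² + 0.02² + 0.60² + 0.03² + 0.18² = 0.0004 + 0.0004 + 0.0169 + 0.0004 + 0.3600 + 0.0009 + 0.0324 = 0.4114
B = 1 / 0.4114 = 2.43072
Bₛ = (B − 1)/(n − 1) = (2.43072 − 1)/(7 − 1) = 1.43072/6 = 0.23845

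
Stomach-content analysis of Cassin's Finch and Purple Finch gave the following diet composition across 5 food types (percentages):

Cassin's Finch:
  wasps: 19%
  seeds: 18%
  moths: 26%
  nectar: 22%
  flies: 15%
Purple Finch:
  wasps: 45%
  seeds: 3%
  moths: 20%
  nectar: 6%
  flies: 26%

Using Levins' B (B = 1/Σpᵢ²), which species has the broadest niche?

Convert percentages to proportions (divide by 100).
Σp_Cassᵢ² = 0.19² + 0.18² + 0.26² + 0.22² + 0.15² = 0.0361 + 0.0324 + 0.0676 + 0.0484 + 0.0225 = 0.2070
B_Cass = 1 / 0.2070 = 4.8309
Σp_Purpᵢ² = 0.45² + 0.03² + 0.20² + 0.06² + 0.26² = 0.2025 + 0.0009 + 0.0400 + 0.0036 + 0.0676 = 0.3146
B_Purp = 1 / 0.3146 = 3.1786
Highest B → broadest niche (most generalist): Cassin's Finch (B = 4.83).

Cassin's Finch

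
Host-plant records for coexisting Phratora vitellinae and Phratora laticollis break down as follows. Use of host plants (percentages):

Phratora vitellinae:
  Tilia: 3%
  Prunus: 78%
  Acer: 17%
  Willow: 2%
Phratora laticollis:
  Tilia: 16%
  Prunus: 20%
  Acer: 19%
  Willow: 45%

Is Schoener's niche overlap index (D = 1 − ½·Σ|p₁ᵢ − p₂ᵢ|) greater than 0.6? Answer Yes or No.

Convert percentages to proportions (divide by 100).
Σ|p₁ᵢ − p₂ᵢ| = 0.13 + 0.58 + 0.02 + 0.43 = 1.16
D = 1 − ½ × 1.16 = 1 − 0.580 = 0.4200
D = 0.4200 < 0.6 → No.

No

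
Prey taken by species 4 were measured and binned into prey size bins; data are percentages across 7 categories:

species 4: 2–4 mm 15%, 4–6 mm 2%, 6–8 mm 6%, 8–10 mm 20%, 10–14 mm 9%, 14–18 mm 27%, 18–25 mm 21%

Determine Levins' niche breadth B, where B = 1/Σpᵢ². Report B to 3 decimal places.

5.219

Convert percentages to proportions (divide by 100).
Σpᵢ² = 0.15² + 0.02² + 0.06² + 0.20² + 0.09² + 0.27² + 0.21² = 0.0225 + 0.0004 + 0.0036 + 0.0400 + 0.0081 + 0.0729 + 0.0441 = 0.1916
B = 1 / 0.1916 = 5.21921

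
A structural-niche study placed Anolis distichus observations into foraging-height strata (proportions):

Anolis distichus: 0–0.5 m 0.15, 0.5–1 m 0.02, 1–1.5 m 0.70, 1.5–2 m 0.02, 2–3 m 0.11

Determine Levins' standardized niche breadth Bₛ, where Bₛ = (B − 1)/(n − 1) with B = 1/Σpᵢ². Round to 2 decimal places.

Σpᵢ² = 0.15² + 0.02² + 0.70² + 0.02² + 0.11² = 0.0225 + 0.0004 + 0.4900 + 0.0004 + 0.0121 = 0.5254
B = 1 / 0.5254 = 1.9033
Bₛ = (B − 1)/(n − 1) = (1.9033 − 1)/(5 − 1) = 0.9033/4 = 0.2258

0.23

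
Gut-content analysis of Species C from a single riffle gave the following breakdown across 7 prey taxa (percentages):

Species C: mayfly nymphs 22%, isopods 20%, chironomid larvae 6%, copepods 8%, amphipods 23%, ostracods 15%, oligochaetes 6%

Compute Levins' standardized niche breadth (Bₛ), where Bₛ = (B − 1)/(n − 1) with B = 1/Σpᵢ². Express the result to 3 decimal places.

Convert percentages to proportions (divide by 100).
Σpᵢ² = 0.22² + 0.20² + 0.06² + 0.08² + 0.23² + 0.15² + 0.06² = 0.0484 + 0.0400 + 0.0036 + 0.0064 + 0.0529 + 0.0225 + 0.0036 = 0.1774
B = 1 / 0.1774 = 5.63698
Bₛ = (B − 1)/(n − 1) = (5.63698 − 1)/(7 − 1) = 4.63698/6 = 0.77283

0.773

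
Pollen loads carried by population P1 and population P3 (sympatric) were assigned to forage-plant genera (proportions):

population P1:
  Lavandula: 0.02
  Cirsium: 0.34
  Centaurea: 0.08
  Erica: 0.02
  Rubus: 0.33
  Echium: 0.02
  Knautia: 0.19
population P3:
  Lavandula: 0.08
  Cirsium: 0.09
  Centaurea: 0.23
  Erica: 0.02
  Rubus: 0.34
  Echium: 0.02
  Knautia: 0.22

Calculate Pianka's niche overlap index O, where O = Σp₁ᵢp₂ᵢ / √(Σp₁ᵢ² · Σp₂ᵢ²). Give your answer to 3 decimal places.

0.823

Σ p₁ᵢp₂ᵢ = 0.0016 + 0.0306 + 0.0184 + 0.0004 + 0.1122 + 0.0004 + 0.0418 = 0.2054
Σp_1ᵢ² = 0.02² + 0.34² + 0.08² + 0.02² + 0.33² + 0.02² + 0.19² = 0.0004 + 0.1156 + 0.0064 + 0.0004 + 0.1089 + 0.0004 + 0.0361 = 0.2682
Σp_2ᵢ² = 0.08² + 0.09² + 0.23² + 0.02² + 0.34² + 0.02² + 0.22² = 0.0064 + 0.0081 + 0.0529 + 0.0004 + 0.1156 + 0.0004 + 0.0484 = 0.2322
O = 0.2054 / √(0.2682 × 0.2322) = 0.2054 / 0.249552 = 0.82307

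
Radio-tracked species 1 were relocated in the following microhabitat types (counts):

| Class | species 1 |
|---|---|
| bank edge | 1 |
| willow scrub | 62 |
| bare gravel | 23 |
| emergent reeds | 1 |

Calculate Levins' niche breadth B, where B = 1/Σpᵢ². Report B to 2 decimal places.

Proportions for species 1 (n=87): 1/87=0.0115, 62/87=0.7126, 23/87=0.2644, 1/87=0.0115
Σpᵢ² = 0.0115² + 0.7126² + 0.2644² + 0.0115² = 0.000132 + 0.507799 + 0.069907 + 0.000132 = 0.577970
B = 1 / 0.577970 = 1.7302

1.73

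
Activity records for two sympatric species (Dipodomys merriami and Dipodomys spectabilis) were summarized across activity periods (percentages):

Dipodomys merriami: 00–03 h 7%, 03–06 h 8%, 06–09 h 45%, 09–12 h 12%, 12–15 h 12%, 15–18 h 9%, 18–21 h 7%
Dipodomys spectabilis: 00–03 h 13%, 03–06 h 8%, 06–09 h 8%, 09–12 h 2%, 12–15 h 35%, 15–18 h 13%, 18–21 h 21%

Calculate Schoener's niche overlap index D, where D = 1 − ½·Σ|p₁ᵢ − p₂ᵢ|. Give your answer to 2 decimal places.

Convert percentages to proportions (divide by 100).
Σ|p₁ᵢ − p₂ᵢ| = 0.06 + 0.00 + 0.37 + 0.10 + 0.23 + 0.04 + 0.14 = 0.94
D = 1 − ½ × 0.94 = 1 − 0.470 = 0.5300

0.53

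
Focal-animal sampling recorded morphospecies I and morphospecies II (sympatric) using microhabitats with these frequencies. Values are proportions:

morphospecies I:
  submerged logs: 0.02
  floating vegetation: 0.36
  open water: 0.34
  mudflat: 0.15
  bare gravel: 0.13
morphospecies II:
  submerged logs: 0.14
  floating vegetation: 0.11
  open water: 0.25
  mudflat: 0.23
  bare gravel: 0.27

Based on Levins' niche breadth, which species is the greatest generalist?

morphospecies II

Σp_Iᵢ² = 0.02² + 0.36² + 0.34² + 0.15² + 0.13² = 0.0004 + 0.1296 + 0.1156 + 0.0225 + 0.0169 = 0.2850
B_I = 1 / 0.2850 = 3.5088
Σp_IIᵢ² = 0.14² + 0.11² + 0.25² + 0.23² + 0.27² = 0.0196 + 0.0121 + 0.0625 + 0.0529 + 0.0729 = 0.2200
B_II = 1 / 0.2200 = 4.5455
Highest B → broadest niche (most generalist): morphospecies II (B = 4.55).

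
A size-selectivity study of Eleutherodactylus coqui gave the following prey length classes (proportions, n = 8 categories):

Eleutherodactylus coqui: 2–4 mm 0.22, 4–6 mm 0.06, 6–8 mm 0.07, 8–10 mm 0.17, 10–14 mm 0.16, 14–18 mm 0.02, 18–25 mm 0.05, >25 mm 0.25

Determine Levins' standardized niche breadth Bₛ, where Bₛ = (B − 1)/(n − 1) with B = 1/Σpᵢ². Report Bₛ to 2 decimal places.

0.67

Σpᵢ² = 0.22² + 0.06² + 0.07² + 0.17² + 0.16² + 0.02² + 0.05² + 0.25² = 0.0484 + 0.0036 + 0.0049 + 0.0289 + 0.0256 + 0.0004 + 0.0025 + 0.0625 = 0.1768
B = 1 / 0.1768 = 5.6561
Bₛ = (B − 1)/(n − 1) = (5.6561 − 1)/(8 − 1) = 4.6561/7 = 0.6652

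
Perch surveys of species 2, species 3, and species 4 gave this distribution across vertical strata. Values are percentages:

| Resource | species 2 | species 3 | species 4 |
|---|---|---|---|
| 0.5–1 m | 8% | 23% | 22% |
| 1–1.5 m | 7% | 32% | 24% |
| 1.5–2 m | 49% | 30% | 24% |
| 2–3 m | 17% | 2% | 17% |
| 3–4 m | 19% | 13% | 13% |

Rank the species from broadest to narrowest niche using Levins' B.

species 4 > species 3 > species 2

Convert percentages to proportions (divide by 100).
Σp_2ᵢ² = 0.08² + 0.07² + 0.49² + 0.17² + 0.19² = 0.0064 + 0.0049 + 0.2401 + 0.0289 + 0.0361 = 0.3164
B_2 = 1 / 0.3164 = 3.1606
Σp_3ᵢ² = 0.23² + 0.32² + 0.30² + 0.02² + 0.13² = 0.0529 + 0.1024 + 0.0900 + 0.0004 + 0.0169 = 0.2626
B_3 = 1 / 0.2626 = 3.8081
Σp_4ᵢ² = 0.22² + 0.24² + 0.24² + 0.17² + 0.13² = 0.0484 + 0.0576 + 0.0576 + 0.0289 + 0.0169 = 0.2094
B_4 = 1 / 0.2094 = 4.7755
Ranking by B (broadest → narrowest): species 4 (4.78) > species 3 (3.81) > species 2 (3.16)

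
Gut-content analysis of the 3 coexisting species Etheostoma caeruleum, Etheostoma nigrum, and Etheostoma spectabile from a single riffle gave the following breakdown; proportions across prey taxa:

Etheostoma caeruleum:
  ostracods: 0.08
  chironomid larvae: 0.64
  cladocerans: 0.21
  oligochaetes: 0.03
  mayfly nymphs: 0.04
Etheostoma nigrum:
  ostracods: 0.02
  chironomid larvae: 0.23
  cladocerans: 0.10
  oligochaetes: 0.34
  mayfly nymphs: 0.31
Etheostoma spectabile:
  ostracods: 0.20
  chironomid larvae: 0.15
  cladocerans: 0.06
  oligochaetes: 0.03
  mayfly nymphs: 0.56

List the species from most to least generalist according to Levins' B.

Etheostoma nigrum > Etheostoma spectabile > Etheostoma caeruleum

Σp_caerᵢ² = 0.08² + 0.64² + 0.21² + 0.03² + 0.04² = 0.0064 + 0.4096 + 0.0441 + 0.0009 + 0.0016 = 0.4626
B_caer = 1 / 0.4626 = 2.1617
Σp_nigrᵢ² = 0.02² + 0.23² + 0.10² + 0.34² + 0.31² = 0.0004 + 0.0529 + 0.0100 + 0.1156 + 0.0961 = 0.2750
B_nigr = 1 / 0.2750 = 3.6364
Σp_specᵢ² = 0.20² + 0.15² + 0.06² + 0.03² + 0.56² = 0.0400 + 0.0225 + 0.0036 + 0.0009 + 0.3136 = 0.3806
B_spec = 1 / 0.3806 = 2.6274
Ranking by B (broadest → narrowest): Etheostoma nigrum (3.64) > Etheostoma spectabile (2.63) > Etheostoma caeruleum (2.16)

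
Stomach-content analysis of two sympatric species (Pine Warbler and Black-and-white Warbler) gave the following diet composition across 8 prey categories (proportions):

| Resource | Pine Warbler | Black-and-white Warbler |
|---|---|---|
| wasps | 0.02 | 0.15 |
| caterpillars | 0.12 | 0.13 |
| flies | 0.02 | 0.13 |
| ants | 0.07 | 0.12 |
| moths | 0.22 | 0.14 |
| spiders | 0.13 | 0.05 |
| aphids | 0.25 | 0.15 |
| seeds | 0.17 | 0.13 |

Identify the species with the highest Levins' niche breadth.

Black-and-white Warbler

Σp_Pineᵢ² = 0.02² + 0.12² + 0.02² + 0.07² + 0.22² + 0.13² + 0.25² + 0.17² = 0.0004 + 0.0144 + 0.0004 + 0.0049 + 0.0484 + 0.0169 + 0.0625 + 0.0289 = 0.1768
B_Pine = 1 / 0.1768 = 5.6561
Σp_Blacᵢ² = 0.15² + 0.13² + 0.13² + 0.12² + 0.14² + 0.05² + 0.15² + 0.13² = 0.0225 + 0.0169 + 0.0169 + 0.0144 + 0.0196 + 0.0025 + 0.0225 + 0.0169 = 0.1322
B_Blac = 1 / 0.1322 = 7.5643
Highest B → broadest niche (most generalist): Black-and-white Warbler (B = 7.56).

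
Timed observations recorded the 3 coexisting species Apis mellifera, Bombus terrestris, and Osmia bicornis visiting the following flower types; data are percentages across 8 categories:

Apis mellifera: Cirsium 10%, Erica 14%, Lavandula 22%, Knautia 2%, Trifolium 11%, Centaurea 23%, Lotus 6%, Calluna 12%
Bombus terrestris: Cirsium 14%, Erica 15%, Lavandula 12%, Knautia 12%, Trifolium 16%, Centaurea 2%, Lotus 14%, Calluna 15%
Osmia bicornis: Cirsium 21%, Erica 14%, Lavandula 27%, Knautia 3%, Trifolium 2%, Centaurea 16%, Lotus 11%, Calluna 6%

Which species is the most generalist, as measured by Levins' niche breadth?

Convert percentages to proportions (divide by 100).
Σp_mellᵢ² = 0.10² + 0.14² + 0.22² + 0.02² + 0.11² + 0.23² + 0.06² + 0.12² = 0.0100 + 0.0196 + 0.0484 + 0.0004 + 0.0121 + 0.0529 + 0.0036 + 0.0144 = 0.1614
B_mell = 1 / 0.1614 = 6.1958
Σp_terrᵢ² = 0.14² + 0.15² + 0.12² + 0.12² + 0.16² + 0.02² + 0.14² + 0.15² = 0.0196 + 0.0225 + 0.0144 + 0.0144 + 0.0256 + 0.0004 + 0.0196 + 0.0225 = 0.1390
B_terr = 1 / 0.1390 = 7.1942
Σp_bicoᵢ² = 0.21² + 0.14² + 0.27² + 0.03² + 0.02² + 0.16² + 0.11² + 0.06² = 0.0441 + 0.0196 + 0.0729 + 0.0009 + 0.0004 + 0.0256 + 0.0121 + 0.0036 = 0.1792
B_bico = 1 / 0.1792 = 5.5804
Highest B → broadest niche (most generalist): Bombus terrestris (B = 7.19).

Bombus terrestris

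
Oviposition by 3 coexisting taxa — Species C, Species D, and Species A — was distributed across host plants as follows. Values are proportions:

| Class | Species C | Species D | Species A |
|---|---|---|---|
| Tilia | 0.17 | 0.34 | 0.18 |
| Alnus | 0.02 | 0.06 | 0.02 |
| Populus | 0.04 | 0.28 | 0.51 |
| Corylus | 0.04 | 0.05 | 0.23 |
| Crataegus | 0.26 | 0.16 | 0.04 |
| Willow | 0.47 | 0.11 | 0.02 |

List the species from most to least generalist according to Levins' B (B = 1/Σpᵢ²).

Species D > Species C > Species A

Σp_Cᵢ² = 0.17² + 0.02² + 0.04² + 0.04² + 0.26² + 0.47² = 0.0289 + 0.0004 + 0.0016 + 0.0016 + 0.0676 + 0.2209 = 0.3210
B_C = 1 / 0.3210 = 3.1153
Σp_Dᵢ² = 0.34² + 0.06² + 0.28² + 0.05² + 0.16² + 0.11² = 0.1156 + 0.0036 + 0.0784 + 0.0025 + 0.0256 + 0.0121 = 0.2378
B_D = 1 / 0.2378 = 4.2052
Σp_Aᵢ² = 0.18² + 0.02² + 0.51² + 0.23² + 0.04² + 0.02² = 0.0324 + 0.0004 + 0.2601 + 0.0529 + 0.0016 + 0.0004 = 0.3478
B_A = 1 / 0.3478 = 2.8752
Ranking by B (broadest → narrowest): Species D (4.21) > Species C (3.12) > Species A (2.88)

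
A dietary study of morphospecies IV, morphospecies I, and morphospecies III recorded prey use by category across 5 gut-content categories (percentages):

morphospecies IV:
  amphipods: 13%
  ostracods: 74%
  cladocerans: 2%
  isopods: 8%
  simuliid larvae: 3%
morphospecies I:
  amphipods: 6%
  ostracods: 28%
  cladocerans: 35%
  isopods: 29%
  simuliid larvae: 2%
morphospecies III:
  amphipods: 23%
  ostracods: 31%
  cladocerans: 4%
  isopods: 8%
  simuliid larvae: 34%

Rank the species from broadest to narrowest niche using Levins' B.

morphospecies III > morphospecies I > morphospecies IV

Convert percentages to proportions (divide by 100).
Σp_IVᵢ² = 0.13² + 0.74² + 0.02² + 0.08² + 0.03² = 0.0169 + 0.5476 + 0.0004 + 0.0064 + 0.0009 = 0.5722
B_IV = 1 / 0.5722 = 1.7476
Σp_Iᵢ² = 0.06² + 0.28² + 0.35² + 0.29² + 0.02² = 0.0036 + 0.0784 + 0.1225 + 0.0841 + 0.0004 = 0.2890
B_I = 1 / 0.2890 = 3.4602
Σp_IIIᵢ² = 0.23² + 0.31² + 0.04² + 0.08² + 0.34² = 0.0529 + 0.0961 + 0.0016 + 0.0064 + 0.1156 = 0.2726
B_III = 1 / 0.2726 = 3.6684
Ranking by B (broadest → narrowest): morphospecies III (3.67) > morphospecies I (3.46) > morphospecies IV (1.75)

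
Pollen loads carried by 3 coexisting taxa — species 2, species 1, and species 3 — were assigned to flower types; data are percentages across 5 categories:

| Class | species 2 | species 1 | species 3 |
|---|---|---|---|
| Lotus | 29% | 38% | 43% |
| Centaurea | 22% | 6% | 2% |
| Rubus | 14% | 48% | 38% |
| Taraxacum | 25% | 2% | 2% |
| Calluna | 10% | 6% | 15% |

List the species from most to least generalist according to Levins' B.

species 2 > species 3 > species 1

Convert percentages to proportions (divide by 100).
Σp_2ᵢ² = 0.29² + 0.22² + 0.14² + 0.25² + 0.10² = 0.0841 + 0.0484 + 0.0196 + 0.0625 + 0.0100 = 0.2246
B_2 = 1 / 0.2246 = 4.4524
Σp_1ᵢ² = 0.38² + 0.06² + 0.48² + 0.02² + 0.06² = 0.1444 + 0.0036 + 0.2304 + 0.0004 + 0.0036 = 0.3824
B_1 = 1 / 0.3824 = 2.6151
Σp_3ᵢ² = 0.43² + 0.02² + 0.38² + 0.02² + 0.15² = 0.1849 + 0.0004 + 0.1444 + 0.0004 + 0.0225 = 0.3526
B_3 = 1 / 0.3526 = 2.8361
Ranking by B (broadest → narrowest): species 2 (4.45) > species 3 (2.84) > species 1 (2.62)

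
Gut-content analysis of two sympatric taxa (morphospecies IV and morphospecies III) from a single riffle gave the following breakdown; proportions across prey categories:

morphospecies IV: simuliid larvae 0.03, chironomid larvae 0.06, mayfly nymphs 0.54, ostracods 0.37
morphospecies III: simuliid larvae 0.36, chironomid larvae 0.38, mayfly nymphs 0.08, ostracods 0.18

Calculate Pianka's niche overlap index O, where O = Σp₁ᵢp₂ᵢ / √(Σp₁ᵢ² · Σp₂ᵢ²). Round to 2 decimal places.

0.39

Σ p₁ᵢp₂ᵢ = 0.0108 + 0.0228 + 0.0432 + 0.0666 = 0.1434
Σp_1ᵢ² = 0.03² + 0.06² + 0.54² + 0.37² = 0.0009 + 0.0036 + 0.2916 + 0.1369 = 0.4330
Σp_2ᵢ² = 0.36² + 0.38² + 0.08² + 0.18² = 0.1296 + 0.1444 + 0.0064 + 0.0324 = 0.3128
O = 0.1434 / √(0.4330 × 0.3128) = 0.1434 / 0.36802 = 0.3897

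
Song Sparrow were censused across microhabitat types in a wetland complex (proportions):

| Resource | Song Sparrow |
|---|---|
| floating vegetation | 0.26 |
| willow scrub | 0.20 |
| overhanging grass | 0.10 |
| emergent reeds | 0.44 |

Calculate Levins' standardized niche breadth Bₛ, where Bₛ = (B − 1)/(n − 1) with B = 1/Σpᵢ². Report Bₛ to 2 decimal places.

0.74

Σpᵢ² = 0.26² + 0.20² + 0.10² + 0.44² = 0.0676 + 0.0400 + 0.0100 + 0.1936 = 0.3112
B = 1 / 0.3112 = 3.2134
Bₛ = (B − 1)/(n − 1) = (3.2134 − 1)/(4 − 1) = 2.2134/3 = 0.7378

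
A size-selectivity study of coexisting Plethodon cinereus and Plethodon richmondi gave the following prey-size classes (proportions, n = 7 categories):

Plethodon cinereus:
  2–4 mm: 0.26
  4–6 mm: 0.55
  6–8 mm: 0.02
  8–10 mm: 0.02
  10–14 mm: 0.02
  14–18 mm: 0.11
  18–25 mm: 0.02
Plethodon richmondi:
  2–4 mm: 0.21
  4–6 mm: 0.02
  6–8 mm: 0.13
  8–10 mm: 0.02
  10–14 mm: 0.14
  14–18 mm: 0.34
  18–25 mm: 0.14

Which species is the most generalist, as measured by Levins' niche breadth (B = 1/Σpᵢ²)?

Σp_cineᵢ² = 0.26² + 0.55² + 0.02² + 0.02² + 0.02² + 0.11² + 0.02² = 0.0676 + 0.3025 + 0.0004 + 0.0004 + 0.0004 + 0.0121 + 0.0004 = 0.3838
B_cine = 1 / 0.3838 = 2.6055
Σp_richᵢ² = 0.21² + 0.02² + 0.13² + 0.02² + 0.14² + 0.34² + 0.14² = 0.0441 + 0.0004 + 0.0169 + 0.0004 + 0.0196 + 0.1156 + 0.0196 = 0.2166
B_rich = 1 / 0.2166 = 4.6168
Highest B → broadest niche (most generalist): Plethodon richmondi (B = 4.62).

Plethodon richmondi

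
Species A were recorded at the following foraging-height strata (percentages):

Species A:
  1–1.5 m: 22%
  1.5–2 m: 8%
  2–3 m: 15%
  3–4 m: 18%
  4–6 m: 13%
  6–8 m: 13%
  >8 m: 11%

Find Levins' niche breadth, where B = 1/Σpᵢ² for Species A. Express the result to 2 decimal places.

6.43

Convert percentages to proportions (divide by 100).
Σpᵢ² = 0.22² + 0.08² + 0.15² + 0.18² + 0.13² + 0.13² + 0.11² = 0.0484 + 0.0064 + 0.0225 + 0.0324 + 0.0169 + 0.0169 + 0.0121 = 0.1556
B = 1 / 0.1556 = 6.4267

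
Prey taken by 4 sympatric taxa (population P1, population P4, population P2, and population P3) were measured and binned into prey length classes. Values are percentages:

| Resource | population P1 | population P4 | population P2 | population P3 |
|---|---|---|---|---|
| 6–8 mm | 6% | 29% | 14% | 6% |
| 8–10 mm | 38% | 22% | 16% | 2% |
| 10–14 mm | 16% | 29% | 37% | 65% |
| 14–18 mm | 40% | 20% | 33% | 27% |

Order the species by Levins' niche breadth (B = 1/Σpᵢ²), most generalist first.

population P4 > population P2 > population P1 > population P3

Convert percentages to proportions (divide by 100).
Σp_P1ᵢ² = 0.06² + 0.38² + 0.16² + 0.40² = 0.0036 + 0.1444 + 0.0256 + 0.1600 = 0.3336
B_P1 = 1 / 0.3336 = 2.9976
Σp_P4ᵢ² = 0.29² + 0.22² + 0.29² + 0.20² = 0.0841 + 0.0484 + 0.0841 + 0.0400 = 0.2566
B_P4 = 1 / 0.2566 = 3.8971
Σp_P2ᵢ² = 0.14² + 0.16² + 0.37² + 0.33² = 0.0196 + 0.0256 + 0.1369 + 0.1089 = 0.2910
B_P2 = 1 / 0.2910 = 3.4364
Σp_P3ᵢ² = 0.06² + 0.02² + 0.65² + 0.27² = 0.0036 + 0.0004 + 0.4225 + 0.0729 = 0.4994
B_P3 = 1 / 0.4994 = 2.0024
Ranking by B (broadest → narrowest): population P4 (3.90) > population P2 (3.44) > population P1 (3.00) > population P3 (2.00)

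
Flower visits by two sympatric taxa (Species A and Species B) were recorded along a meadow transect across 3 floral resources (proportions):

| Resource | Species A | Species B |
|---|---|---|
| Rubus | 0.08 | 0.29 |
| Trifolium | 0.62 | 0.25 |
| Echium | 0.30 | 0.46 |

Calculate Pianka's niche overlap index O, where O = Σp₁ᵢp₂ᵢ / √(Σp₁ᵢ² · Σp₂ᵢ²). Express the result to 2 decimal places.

0.76

Σ p₁ᵢp₂ᵢ = 0.0232 + 0.1550 + 0.1380 = 0.3162
Σp_1ᵢ² = 0.08² + 0.62² + 0.30² = 0.0064 + 0.3844 + 0.0900 = 0.4808
Σp_2ᵢ² = 0.29² + 0.25² + 0.46² = 0.0841 + 0.0625 + 0.2116 = 0.3582
O = 0.3162 / √(0.4808 × 0.3582) = 0.3162 / 0.41500 = 0.7619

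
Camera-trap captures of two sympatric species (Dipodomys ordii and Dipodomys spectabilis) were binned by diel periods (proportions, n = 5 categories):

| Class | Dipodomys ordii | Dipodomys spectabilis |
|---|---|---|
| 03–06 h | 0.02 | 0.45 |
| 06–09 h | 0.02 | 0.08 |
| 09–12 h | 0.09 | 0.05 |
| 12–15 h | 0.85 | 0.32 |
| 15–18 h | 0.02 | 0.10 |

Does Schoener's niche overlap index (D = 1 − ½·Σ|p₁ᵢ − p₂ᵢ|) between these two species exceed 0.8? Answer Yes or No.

No

Σ|p₁ᵢ − p₂ᵢ| = 0.43 + 0.06 + 0.04 + 0.53 + 0.08 = 1.14
D = 1 − ½ × 1.14 = 1 − 0.570 = 0.4300
D = 0.4300 < 0.8 → No.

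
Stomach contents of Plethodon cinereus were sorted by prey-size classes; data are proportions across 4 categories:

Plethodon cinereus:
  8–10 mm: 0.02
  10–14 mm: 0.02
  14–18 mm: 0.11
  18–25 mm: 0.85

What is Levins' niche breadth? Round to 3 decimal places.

1.360

Σpᵢ² = 0.02² + 0.02² + 0.11² + 0.85² = 0.0004 + 0.0004 + 0.0121 + 0.7225 = 0.7354
B = 1 / 0.7354 = 1.35980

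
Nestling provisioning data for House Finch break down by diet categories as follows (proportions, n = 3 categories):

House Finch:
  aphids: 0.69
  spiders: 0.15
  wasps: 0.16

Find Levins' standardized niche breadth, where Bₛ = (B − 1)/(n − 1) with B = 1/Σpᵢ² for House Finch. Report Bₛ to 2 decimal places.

Σpᵢ² = 0.69² + 0.15² + 0.16² = 0.4761 + 0.0225 + 0.0256 = 0.5242
B = 1 / 0.5242 = 1.9077
Bₛ = (B − 1)/(n − 1) = (1.9077 − 1)/(3 − 1) = 0.9077/2 = 0.4539

0.45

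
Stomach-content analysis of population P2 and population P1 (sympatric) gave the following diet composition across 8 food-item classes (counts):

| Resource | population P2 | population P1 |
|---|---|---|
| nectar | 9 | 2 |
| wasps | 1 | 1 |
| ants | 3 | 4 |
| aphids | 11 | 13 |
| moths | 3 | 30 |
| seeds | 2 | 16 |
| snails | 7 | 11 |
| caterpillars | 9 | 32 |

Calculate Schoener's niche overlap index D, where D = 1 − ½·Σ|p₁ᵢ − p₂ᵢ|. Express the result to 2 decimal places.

0.60

Proportions for population P2 (n=45): 9/45=0.2000, 1/45=0.0222, 3/45=0.0667, 11/45=0.2444, 3/45=0.0667, 2/45=0.0444, 7/45=0.1556, 9/45=0.2000
Proportions for population P1 (n=109): 2/109=0.0183, 1/109=0.0092, 4/109=0.0367, 13/109=0.1193, 30/109=0.2752, 16/109=0.1468, 11/109=0.1009, 32/109=0.2936
Σ|p₁ᵢ − p₂ᵢ| = 0.1817 + 0.0130 + 0.0300 + 0.1251 + 0.2085 + 0.1024 + 0.0547 + 0.0936 = 0.8090
D = 1 − ½ × 0.8090 = 1 − 0.40450 = 0.59550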